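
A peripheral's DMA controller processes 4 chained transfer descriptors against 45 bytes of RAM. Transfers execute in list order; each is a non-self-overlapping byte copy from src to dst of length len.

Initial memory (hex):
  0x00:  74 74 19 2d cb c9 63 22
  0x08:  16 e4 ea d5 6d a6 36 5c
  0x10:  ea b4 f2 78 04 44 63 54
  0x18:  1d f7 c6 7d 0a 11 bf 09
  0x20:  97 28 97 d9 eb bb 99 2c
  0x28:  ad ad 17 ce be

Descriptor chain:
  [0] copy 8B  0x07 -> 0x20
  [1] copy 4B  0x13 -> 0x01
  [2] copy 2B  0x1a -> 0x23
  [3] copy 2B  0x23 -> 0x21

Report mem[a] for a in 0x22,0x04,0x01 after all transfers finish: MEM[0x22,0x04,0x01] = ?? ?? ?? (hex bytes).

MEM[0x22,0x04,0x01] = 7d 63 78

  after D0: wrote 8B at 0x20 = 2216e4ead56da636
  after D1: wrote 4B at 0x01 = 78044463
  after D2: wrote 2B at 0x23 = c67d
  after D3: wrote 2B at 0x21 = c67d
query mem[0x22]=0x7d, mem[0x04]=0x63, mem[0x01]=0x78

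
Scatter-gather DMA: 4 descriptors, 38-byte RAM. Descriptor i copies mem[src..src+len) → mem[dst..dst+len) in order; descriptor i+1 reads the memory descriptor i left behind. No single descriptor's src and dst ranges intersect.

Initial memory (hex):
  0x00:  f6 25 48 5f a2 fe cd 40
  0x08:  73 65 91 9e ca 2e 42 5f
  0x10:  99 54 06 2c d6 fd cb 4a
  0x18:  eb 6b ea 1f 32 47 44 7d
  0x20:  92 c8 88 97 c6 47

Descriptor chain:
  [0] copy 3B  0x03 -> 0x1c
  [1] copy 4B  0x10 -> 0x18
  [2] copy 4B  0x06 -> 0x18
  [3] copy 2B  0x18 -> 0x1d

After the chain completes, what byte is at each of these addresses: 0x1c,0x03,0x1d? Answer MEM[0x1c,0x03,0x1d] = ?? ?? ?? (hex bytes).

MEM[0x1c,0x03,0x1d] = 5f 5f cd

D0: mem[0x1c..0x1e] <- [5f a2 fe]
D1: mem[0x18..0x1b] <- [99 54 06 2c]
D2: mem[0x18..0x1b] <- [cd 40 73 65]
D3: mem[0x1d..0x1e] <- [cd 40]
query mem[0x1c]=0x5f, mem[0x03]=0x5f, mem[0x1d]=0xcd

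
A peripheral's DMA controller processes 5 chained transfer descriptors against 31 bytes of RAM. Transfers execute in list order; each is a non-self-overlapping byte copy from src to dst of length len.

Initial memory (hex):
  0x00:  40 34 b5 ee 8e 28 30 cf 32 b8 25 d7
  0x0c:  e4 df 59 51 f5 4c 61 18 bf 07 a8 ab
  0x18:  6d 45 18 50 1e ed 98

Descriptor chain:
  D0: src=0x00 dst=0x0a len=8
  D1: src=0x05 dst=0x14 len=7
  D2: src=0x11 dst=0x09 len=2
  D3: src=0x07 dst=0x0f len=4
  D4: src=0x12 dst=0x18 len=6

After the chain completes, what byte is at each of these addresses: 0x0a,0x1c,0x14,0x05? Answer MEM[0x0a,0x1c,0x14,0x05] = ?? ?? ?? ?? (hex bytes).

MEM[0x0a,0x1c,0x14,0x05] = 61 cf 28 28

#0 dst[0x0a+8] := {0x40,0x34,0xb5,0xee,0x8e,0x28,0x30,0xcf}
#1 dst[0x14+7] := {0x28,0x30,0xcf,0x32,0xb8,0x40,0x34}
#2 dst[0x09+2] := {0xcf,0x61}
#3 dst[0x0f+4] := {0xcf,0x32,0xcf,0x61}
#4 dst[0x18+6] := {0x61,0x18,0x28,0x30,0xcf,0x32}
query mem[0x0a]=0x61, mem[0x1c]=0xcf, mem[0x14]=0x28, mem[0x05]=0x28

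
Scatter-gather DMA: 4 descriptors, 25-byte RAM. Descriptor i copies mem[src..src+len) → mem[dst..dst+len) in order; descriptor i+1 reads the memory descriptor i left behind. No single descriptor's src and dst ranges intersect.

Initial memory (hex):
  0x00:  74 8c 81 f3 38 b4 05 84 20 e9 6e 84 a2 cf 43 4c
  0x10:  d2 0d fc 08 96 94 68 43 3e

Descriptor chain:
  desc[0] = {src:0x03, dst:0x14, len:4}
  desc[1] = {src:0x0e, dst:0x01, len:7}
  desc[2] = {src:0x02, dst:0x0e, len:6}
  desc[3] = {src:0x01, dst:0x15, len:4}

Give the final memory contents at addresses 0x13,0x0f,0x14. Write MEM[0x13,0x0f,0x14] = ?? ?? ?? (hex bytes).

  after D0: wrote 4B at 0x14 = f338b405
  after D1: wrote 7B at 0x01 = 434cd20dfc08f3
  after D2: wrote 6B at 0x0e = 4cd20dfc08f3
  after D3: wrote 4B at 0x15 = 434cd20d
query mem[0x13]=0xf3, mem[0x0f]=0xd2, mem[0x14]=0xf3

MEM[0x13,0x0f,0x14] = f3 d2 f3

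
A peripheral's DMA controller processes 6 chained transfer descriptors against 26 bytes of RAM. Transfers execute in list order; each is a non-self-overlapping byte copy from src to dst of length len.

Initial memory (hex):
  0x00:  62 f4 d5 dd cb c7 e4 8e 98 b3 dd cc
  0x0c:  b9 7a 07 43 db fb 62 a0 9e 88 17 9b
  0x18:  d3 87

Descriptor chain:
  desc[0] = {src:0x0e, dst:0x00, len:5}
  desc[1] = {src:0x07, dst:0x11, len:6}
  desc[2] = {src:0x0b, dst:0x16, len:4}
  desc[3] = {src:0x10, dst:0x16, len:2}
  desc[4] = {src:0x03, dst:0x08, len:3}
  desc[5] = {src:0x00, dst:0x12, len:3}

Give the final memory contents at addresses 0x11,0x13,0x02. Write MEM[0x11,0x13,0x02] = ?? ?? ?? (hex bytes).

D0: mem[0x00..0x04] <- [07 43 db fb 62]
D1: mem[0x11..0x16] <- [8e 98 b3 dd cc b9]
D2: mem[0x16..0x19] <- [cc b9 7a 07]
D3: mem[0x16..0x17] <- [db 8e]
D4: mem[0x08..0x0a] <- [fb 62 c7]
D5: mem[0x12..0x14] <- [07 43 db]
query mem[0x11]=0x8e, mem[0x13]=0x43, mem[0x02]=0xdb

MEM[0x11,0x13,0x02] = 8e 43 db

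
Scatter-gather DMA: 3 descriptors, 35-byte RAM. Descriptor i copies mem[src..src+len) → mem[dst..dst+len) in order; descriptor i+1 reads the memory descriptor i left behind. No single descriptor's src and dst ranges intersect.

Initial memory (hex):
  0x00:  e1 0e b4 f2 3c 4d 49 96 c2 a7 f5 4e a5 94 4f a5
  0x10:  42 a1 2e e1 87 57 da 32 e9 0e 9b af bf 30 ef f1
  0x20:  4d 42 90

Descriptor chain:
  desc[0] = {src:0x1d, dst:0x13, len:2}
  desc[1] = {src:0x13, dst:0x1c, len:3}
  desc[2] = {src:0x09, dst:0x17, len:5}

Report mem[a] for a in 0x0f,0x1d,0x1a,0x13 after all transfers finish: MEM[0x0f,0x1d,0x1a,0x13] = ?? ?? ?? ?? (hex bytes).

#0 dst[0x13+2] := {0x30,0xef}
#1 dst[0x1c+3] := {0x30,0xef,0x57}
#2 dst[0x17+5] := {0xa7,0xf5,0x4e,0xa5,0x94}
query mem[0x0f]=0xa5, mem[0x1d]=0xef, mem[0x1a]=0xa5, mem[0x13]=0x30

MEM[0x0f,0x1d,0x1a,0x13] = a5 ef a5 30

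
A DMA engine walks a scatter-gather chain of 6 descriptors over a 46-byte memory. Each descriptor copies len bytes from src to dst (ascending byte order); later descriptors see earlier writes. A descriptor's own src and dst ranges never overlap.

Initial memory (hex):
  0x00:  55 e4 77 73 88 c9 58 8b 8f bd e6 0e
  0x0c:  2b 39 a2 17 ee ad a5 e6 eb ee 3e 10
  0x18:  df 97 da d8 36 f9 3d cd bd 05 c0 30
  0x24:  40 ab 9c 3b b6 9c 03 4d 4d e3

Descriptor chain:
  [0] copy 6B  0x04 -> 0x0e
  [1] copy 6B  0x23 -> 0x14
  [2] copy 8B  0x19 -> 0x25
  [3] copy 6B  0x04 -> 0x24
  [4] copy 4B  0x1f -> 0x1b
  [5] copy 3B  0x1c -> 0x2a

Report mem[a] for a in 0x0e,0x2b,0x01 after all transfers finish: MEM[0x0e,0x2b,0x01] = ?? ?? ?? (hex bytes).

D0: mem[0x0e..0x13] <- [88 c9 58 8b 8f bd]
D1: mem[0x14..0x19] <- [30 40 ab 9c 3b b6]
D2: mem[0x25..0x2c] <- [b6 da d8 36 f9 3d cd bd]
D3: mem[0x24..0x29] <- [88 c9 58 8b 8f bd]
D4: mem[0x1b..0x1e] <- [cd bd 05 c0]
D5: mem[0x2a..0x2c] <- [bd 05 c0]
query mem[0x0e]=0x88, mem[0x2b]=0x05, mem[0x01]=0xe4

MEM[0x0e,0x2b,0x01] = 88 05 e4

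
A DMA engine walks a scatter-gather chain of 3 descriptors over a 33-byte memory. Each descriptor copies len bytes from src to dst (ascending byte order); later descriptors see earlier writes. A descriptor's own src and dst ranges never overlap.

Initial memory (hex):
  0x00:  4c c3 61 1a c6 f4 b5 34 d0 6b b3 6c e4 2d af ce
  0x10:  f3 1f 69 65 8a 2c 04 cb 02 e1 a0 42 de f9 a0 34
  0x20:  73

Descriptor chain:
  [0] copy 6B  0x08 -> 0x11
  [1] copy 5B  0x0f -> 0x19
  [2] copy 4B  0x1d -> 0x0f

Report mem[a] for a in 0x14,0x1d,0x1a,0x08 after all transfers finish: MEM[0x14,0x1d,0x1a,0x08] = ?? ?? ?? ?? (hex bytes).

D0: mem[0x11..0x16] <- [d0 6b b3 6c e4 2d]
D1: mem[0x19..0x1d] <- [ce f3 d0 6b b3]
D2: mem[0x0f..0x12] <- [b3 a0 34 73]
query mem[0x14]=0x6c, mem[0x1d]=0xb3, mem[0x1a]=0xf3, mem[0x08]=0xd0

MEM[0x14,0x1d,0x1a,0x08] = 6c b3 f3 d0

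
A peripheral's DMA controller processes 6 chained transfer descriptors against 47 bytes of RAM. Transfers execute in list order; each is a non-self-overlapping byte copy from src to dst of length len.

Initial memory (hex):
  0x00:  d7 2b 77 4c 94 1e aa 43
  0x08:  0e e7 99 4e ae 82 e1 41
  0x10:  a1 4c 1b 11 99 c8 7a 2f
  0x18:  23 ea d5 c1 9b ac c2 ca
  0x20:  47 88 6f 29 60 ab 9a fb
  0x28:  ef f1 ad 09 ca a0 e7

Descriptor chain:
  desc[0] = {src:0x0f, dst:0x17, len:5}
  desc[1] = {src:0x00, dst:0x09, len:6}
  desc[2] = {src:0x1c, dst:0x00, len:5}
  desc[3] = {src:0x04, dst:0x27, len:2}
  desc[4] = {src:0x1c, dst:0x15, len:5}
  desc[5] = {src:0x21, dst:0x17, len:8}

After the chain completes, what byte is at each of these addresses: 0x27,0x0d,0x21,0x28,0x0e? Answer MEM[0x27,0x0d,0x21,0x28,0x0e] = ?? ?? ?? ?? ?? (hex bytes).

#0 dst[0x17+5] := {0x41,0xa1,0x4c,0x1b,0x11}
#1 dst[0x09+6] := {0xd7,0x2b,0x77,0x4c,0x94,0x1e}
#2 dst[0x00+5] := {0x9b,0xac,0xc2,0xca,0x47}
#3 dst[0x27+2] := {0x47,0x1e}
#4 dst[0x15+5] := {0x9b,0xac,0xc2,0xca,0x47}
#5 dst[0x17+8] := {0x88,0x6f,0x29,0x60,0xab,0x9a,0x47,0x1e}
query mem[0x27]=0x47, mem[0x0d]=0x94, mem[0x21]=0x88, mem[0x28]=0x1e, mem[0x0e]=0x1e

MEM[0x27,0x0d,0x21,0x28,0x0e] = 47 94 88 1e 1e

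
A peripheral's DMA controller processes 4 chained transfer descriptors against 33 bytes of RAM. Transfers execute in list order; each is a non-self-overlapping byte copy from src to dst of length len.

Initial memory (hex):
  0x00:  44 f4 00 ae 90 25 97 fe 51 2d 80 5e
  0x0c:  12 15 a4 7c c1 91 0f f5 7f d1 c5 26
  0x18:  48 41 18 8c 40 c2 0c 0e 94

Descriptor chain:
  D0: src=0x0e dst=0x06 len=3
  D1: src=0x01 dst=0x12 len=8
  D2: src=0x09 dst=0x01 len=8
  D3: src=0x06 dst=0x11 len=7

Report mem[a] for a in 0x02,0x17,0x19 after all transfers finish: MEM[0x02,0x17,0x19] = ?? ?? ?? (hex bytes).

  after D0: wrote 3B at 0x06 = a47cc1
  after D1: wrote 8B at 0x12 = f400ae9025a47cc1
  after D2: wrote 8B at 0x01 = 2d805e1215a47cc1
  after D3: wrote 7B at 0x11 = a47cc12d805e12
query mem[0x02]=0x80, mem[0x17]=0x12, mem[0x19]=0xc1

MEM[0x02,0x17,0x19] = 80 12 c1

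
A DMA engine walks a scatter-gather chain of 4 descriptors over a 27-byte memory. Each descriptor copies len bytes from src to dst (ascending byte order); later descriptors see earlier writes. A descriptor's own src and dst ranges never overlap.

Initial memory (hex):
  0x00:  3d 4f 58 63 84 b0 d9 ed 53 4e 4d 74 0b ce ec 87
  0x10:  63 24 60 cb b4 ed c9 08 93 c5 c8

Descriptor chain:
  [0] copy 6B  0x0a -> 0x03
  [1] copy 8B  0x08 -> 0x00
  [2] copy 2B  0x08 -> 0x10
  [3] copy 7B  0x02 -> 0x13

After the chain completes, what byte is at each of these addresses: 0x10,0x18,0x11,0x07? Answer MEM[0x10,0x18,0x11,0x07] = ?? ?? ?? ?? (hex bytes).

MEM[0x10,0x18,0x11,0x07] = 87 87 4e 87

#0 dst[0x03+6] := {0x4d,0x74,0x0b,0xce,0xec,0x87}
#1 dst[0x00+8] := {0x87,0x4e,0x4d,0x74,0x0b,0xce,0xec,0x87}
#2 dst[0x10+2] := {0x87,0x4e}
#3 dst[0x13+7] := {0x4d,0x74,0x0b,0xce,0xec,0x87,0x87}
query mem[0x10]=0x87, mem[0x18]=0x87, mem[0x11]=0x4e, mem[0x07]=0x87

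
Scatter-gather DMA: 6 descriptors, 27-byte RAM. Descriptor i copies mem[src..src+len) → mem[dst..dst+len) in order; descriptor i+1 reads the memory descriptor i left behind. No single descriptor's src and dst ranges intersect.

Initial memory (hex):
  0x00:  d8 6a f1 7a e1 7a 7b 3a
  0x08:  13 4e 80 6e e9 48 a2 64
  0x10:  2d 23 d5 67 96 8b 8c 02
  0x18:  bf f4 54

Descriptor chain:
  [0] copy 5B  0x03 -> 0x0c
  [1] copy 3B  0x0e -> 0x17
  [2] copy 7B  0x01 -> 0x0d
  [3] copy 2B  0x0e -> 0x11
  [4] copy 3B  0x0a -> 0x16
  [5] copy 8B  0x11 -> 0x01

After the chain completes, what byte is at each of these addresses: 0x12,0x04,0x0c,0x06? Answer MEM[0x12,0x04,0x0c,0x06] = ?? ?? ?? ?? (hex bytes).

D0: mem[0x0c..0x10] <- [7a e1 7a 7b 3a]
D1: mem[0x17..0x19] <- [7a 7b 3a]
D2: mem[0x0d..0x13] <- [6a f1 7a e1 7a 7b 3a]
D3: mem[0x11..0x12] <- [f1 7a]
D4: mem[0x16..0x18] <- [80 6e 7a]
D5: mem[0x01..0x08] <- [f1 7a 3a 96 8b 80 6e 7a]
query mem[0x12]=0x7a, mem[0x04]=0x96, mem[0x0c]=0x7a, mem[0x06]=0x80

MEM[0x12,0x04,0x0c,0x06] = 7a 96 7a 80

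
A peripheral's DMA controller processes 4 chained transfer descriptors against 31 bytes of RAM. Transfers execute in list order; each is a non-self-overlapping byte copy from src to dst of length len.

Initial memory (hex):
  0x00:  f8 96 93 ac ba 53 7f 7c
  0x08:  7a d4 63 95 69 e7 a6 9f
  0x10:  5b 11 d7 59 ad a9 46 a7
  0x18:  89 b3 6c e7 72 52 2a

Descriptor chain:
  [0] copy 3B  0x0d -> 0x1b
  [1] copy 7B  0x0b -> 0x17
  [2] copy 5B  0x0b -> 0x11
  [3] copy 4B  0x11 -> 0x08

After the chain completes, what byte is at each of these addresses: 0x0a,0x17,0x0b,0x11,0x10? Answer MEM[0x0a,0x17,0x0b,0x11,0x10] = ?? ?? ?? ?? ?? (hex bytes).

D0: mem[0x1b..0x1d] <- [e7 a6 9f]
D1: mem[0x17..0x1d] <- [95 69 e7 a6 9f 5b 11]
D2: mem[0x11..0x15] <- [95 69 e7 a6 9f]
D3: mem[0x08..0x0b] <- [95 69 e7 a6]
query mem[0x0a]=0xe7, mem[0x17]=0x95, mem[0x0b]=0xa6, mem[0x11]=0x95, mem[0x10]=0x5b

MEM[0x0a,0x17,0x0b,0x11,0x10] = e7 95 a6 95 5b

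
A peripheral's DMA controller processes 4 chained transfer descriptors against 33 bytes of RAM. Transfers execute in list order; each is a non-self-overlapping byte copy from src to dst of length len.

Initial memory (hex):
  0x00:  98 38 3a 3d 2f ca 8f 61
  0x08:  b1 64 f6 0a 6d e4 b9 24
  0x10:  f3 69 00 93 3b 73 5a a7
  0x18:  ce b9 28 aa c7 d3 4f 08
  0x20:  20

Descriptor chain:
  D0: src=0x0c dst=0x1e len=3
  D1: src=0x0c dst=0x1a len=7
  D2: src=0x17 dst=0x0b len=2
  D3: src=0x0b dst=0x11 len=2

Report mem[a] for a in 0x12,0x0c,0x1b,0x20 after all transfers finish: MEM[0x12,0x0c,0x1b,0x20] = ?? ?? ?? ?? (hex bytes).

D0: mem[0x1e..0x20] <- [6d e4 b9]
D1: mem[0x1a..0x20] <- [6d e4 b9 24 f3 69 00]
D2: mem[0x0b..0x0c] <- [a7 ce]
D3: mem[0x11..0x12] <- [a7 ce]
query mem[0x12]=0xce, mem[0x0c]=0xce, mem[0x1b]=0xe4, mem[0x20]=0x00

MEM[0x12,0x0c,0x1b,0x20] = ce ce e4 00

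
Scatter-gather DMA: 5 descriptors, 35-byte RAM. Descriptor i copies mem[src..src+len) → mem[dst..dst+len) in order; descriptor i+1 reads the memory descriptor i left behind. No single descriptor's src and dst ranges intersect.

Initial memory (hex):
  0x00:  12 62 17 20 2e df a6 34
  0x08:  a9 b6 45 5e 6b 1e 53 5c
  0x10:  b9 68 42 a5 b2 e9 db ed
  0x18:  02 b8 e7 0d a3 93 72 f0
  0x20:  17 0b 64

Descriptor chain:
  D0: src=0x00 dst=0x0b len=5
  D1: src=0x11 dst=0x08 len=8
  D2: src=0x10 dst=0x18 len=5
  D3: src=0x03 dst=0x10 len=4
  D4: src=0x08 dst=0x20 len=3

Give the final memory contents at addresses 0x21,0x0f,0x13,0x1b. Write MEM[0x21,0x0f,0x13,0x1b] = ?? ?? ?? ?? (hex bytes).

MEM[0x21,0x0f,0x13,0x1b] = 42 02 a6 a5

  after D0: wrote 5B at 0x0b = 126217202e
  after D1: wrote 8B at 0x08 = 6842a5b2e9dbed02
  after D2: wrote 5B at 0x18 = b96842a5b2
  after D3: wrote 4B at 0x10 = 202edfa6
  after D4: wrote 3B at 0x20 = 6842a5
query mem[0x21]=0x42, mem[0x0f]=0x02, mem[0x13]=0xa6, mem[0x1b]=0xa5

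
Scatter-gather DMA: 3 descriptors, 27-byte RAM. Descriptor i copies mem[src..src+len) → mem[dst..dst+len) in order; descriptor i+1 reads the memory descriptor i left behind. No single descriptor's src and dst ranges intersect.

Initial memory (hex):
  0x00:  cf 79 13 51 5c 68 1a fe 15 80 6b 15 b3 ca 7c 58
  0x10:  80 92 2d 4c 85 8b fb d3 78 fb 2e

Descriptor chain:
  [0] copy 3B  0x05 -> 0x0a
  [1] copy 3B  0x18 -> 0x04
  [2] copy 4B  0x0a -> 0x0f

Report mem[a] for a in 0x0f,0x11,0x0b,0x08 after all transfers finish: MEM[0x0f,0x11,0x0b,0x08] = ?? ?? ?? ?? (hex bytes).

D0: mem[0x0a..0x0c] <- [68 1a fe]
D1: mem[0x04..0x06] <- [78 fb 2e]
D2: mem[0x0f..0x12] <- [68 1a fe ca]
query mem[0x0f]=0x68, mem[0x11]=0xfe, mem[0x0b]=0x1a, mem[0x08]=0x15

MEM[0x0f,0x11,0x0b,0x08] = 68 fe 1a 15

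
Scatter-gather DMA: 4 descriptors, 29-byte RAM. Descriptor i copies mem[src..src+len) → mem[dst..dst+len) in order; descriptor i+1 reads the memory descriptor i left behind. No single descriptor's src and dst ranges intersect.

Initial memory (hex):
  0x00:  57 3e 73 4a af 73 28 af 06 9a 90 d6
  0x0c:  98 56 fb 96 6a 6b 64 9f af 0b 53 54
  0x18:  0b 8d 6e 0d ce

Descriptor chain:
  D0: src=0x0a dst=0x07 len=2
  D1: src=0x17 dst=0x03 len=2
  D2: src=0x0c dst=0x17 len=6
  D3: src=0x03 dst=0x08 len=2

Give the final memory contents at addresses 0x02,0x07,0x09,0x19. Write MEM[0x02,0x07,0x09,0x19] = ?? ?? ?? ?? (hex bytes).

D0: mem[0x07..0x08] <- [90 d6]
D1: mem[0x03..0x04] <- [54 0b]
D2: mem[0x17..0x1c] <- [98 56 fb 96 6a 6b]
D3: mem[0x08..0x09] <- [54 0b]
query mem[0x02]=0x73, mem[0x07]=0x90, mem[0x09]=0x0b, mem[0x19]=0xfb

MEM[0x02,0x07,0x09,0x19] = 73 90 0b fb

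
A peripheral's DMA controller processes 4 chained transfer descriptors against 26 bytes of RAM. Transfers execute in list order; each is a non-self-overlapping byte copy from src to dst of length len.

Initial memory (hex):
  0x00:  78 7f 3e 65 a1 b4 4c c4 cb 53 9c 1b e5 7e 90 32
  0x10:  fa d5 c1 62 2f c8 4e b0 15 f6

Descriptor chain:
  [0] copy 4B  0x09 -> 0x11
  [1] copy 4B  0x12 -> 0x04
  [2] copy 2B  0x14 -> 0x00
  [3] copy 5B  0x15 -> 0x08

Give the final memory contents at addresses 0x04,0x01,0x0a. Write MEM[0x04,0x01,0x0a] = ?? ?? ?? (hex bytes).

D0: mem[0x11..0x14] <- [53 9c 1b e5]
D1: mem[0x04..0x07] <- [9c 1b e5 c8]
D2: mem[0x00..0x01] <- [e5 c8]
D3: mem[0x08..0x0c] <- [c8 4e b0 15 f6]
query mem[0x04]=0x9c, mem[0x01]=0xc8, mem[0x0a]=0xb0

MEM[0x04,0x01,0x0a] = 9c c8 b0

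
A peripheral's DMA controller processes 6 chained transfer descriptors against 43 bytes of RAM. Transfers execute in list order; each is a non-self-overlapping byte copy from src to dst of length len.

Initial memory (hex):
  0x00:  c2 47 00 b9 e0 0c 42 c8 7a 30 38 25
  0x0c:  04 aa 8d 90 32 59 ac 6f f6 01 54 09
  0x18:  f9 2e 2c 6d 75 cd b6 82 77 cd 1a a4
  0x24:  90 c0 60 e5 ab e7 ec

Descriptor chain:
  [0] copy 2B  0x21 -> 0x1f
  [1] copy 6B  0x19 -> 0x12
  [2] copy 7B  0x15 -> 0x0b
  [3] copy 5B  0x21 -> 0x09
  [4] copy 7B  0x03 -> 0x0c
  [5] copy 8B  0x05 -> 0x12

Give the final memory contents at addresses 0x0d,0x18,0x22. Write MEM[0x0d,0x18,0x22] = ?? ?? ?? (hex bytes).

[0] 0x21->0x1f len=2 : cd 1a
[1] 0x19->0x12 len=6 : 2e 2c 6d 75 cd b6
[2] 0x15->0x0b len=7 : 75 cd b6 f9 2e 2c 6d
[3] 0x21->0x09 len=5 : cd 1a a4 90 c0
[4] 0x03->0x0c len=7 : b9 e0 0c 42 c8 7a cd
[5] 0x05->0x12 len=8 : 0c 42 c8 7a cd 1a a4 b9
query mem[0x0d]=0xe0, mem[0x18]=0xa4, mem[0x22]=0x1a

MEM[0x0d,0x18,0x22] = e0 a4 1a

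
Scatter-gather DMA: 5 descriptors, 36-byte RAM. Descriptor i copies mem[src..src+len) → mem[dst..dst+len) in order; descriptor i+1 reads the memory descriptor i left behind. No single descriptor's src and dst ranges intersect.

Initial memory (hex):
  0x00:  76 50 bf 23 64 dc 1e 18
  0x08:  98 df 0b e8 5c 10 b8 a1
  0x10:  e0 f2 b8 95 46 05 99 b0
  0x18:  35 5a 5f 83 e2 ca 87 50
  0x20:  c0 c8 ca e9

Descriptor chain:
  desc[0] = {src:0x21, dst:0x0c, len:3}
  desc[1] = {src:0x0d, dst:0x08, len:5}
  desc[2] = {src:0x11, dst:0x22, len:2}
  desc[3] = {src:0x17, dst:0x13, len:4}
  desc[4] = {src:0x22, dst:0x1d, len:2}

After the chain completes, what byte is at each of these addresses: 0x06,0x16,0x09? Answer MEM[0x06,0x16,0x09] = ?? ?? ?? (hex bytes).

MEM[0x06,0x16,0x09] = 1e 5f e9

  after D0: wrote 3B at 0x0c = c8cae9
  after D1: wrote 5B at 0x08 = cae9a1e0f2
  after D2: wrote 2B at 0x22 = f2b8
  after D3: wrote 4B at 0x13 = b0355a5f
  after D4: wrote 2B at 0x1d = f2b8
query mem[0x06]=0x1e, mem[0x16]=0x5f, mem[0x09]=0xe9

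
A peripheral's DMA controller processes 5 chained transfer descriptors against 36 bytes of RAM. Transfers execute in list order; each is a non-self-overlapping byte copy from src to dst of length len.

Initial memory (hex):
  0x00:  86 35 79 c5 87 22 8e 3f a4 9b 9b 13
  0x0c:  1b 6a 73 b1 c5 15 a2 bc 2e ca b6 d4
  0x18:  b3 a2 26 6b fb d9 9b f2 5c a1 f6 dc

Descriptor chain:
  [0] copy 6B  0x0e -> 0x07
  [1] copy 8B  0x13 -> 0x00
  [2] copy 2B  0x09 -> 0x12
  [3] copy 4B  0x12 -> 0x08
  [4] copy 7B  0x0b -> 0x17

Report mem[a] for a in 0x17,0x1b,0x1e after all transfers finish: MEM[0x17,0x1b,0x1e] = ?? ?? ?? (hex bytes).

#0 dst[0x07+6] := {0x73,0xb1,0xc5,0x15,0xa2,0xbc}
#1 dst[0x00+8] := {0xbc,0x2e,0xca,0xb6,0xd4,0xb3,0xa2,0x26}
#2 dst[0x12+2] := {0xc5,0x15}
#3 dst[0x08+4] := {0xc5,0x15,0x2e,0xca}
#4 dst[0x17+7] := {0xca,0xbc,0x6a,0x73,0xb1,0xc5,0x15}
query mem[0x17]=0xca, mem[0x1b]=0xb1, mem[0x1e]=0x9b

MEM[0x17,0x1b,0x1e] = ca b1 9b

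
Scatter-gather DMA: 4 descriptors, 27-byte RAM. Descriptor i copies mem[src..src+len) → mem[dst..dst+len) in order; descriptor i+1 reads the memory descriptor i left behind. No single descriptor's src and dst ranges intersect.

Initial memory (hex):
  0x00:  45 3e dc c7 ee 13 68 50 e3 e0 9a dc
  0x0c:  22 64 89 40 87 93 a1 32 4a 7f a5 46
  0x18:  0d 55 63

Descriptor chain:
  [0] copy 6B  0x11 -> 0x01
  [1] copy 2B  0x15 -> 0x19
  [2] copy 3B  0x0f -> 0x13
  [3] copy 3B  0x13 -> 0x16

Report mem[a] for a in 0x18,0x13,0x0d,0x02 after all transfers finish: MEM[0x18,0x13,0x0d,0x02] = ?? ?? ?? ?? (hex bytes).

MEM[0x18,0x13,0x0d,0x02] = 93 40 64 a1

[0] 0x11->0x01 len=6 : 93 a1 32 4a 7f a5
[1] 0x15->0x19 len=2 : 7f a5
[2] 0x0f->0x13 len=3 : 40 87 93
[3] 0x13->0x16 len=3 : 40 87 93
query mem[0x18]=0x93, mem[0x13]=0x40, mem[0x0d]=0x64, mem[0x02]=0xa1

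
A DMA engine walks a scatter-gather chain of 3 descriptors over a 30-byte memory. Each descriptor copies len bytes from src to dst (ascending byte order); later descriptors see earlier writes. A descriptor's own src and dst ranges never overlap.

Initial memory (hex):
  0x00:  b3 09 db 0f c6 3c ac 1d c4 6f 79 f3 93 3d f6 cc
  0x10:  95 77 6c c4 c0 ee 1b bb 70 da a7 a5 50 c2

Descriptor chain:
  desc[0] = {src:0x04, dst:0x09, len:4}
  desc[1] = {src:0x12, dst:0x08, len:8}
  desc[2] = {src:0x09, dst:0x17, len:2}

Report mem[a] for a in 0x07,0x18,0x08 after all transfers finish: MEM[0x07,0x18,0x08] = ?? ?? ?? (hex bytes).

MEM[0x07,0x18,0x08] = 1d c0 6c

#0 dst[0x09+4] := {0xc6,0x3c,0xac,0x1d}
#1 dst[0x08+8] := {0x6c,0xc4,0xc0,0xee,0x1b,0xbb,0x70,0xda}
#2 dst[0x17+2] := {0xc4,0xc0}
query mem[0x07]=0x1d, mem[0x18]=0xc0, mem[0x08]=0x6c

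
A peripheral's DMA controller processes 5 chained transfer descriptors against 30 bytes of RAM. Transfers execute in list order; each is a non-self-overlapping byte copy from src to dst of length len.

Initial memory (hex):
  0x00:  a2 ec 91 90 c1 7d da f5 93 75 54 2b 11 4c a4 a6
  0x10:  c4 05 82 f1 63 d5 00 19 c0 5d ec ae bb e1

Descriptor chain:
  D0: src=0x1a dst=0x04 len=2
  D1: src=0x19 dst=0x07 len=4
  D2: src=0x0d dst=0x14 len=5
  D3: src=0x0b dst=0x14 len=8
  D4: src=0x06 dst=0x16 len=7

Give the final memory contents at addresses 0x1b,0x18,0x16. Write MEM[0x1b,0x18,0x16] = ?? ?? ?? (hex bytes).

MEM[0x1b,0x18,0x16] = 2b ec da

  after D0: wrote 2B at 0x04 = ecae
  after D1: wrote 4B at 0x07 = 5decaebb
  after D2: wrote 5B at 0x14 = 4ca4a6c405
  after D3: wrote 8B at 0x14 = 2b114ca4a6c40582
  after D4: wrote 7B at 0x16 = da5decaebb2b11
query mem[0x1b]=0x2b, mem[0x18]=0xec, mem[0x16]=0xda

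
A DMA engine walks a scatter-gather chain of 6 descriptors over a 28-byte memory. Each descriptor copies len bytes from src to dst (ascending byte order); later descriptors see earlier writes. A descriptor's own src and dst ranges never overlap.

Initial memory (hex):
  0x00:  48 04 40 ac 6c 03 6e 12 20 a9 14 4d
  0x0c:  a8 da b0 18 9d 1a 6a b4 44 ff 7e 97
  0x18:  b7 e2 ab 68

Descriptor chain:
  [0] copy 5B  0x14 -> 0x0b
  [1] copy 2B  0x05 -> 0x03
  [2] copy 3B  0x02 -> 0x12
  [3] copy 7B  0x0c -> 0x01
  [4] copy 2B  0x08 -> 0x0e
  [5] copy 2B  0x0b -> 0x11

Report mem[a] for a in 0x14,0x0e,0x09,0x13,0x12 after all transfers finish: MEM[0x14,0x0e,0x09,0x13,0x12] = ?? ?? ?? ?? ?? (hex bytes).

#0 dst[0x0b+5] := {0x44,0xff,0x7e,0x97,0xb7}
#1 dst[0x03+2] := {0x03,0x6e}
#2 dst[0x12+3] := {0x40,0x03,0x6e}
#3 dst[0x01+7] := {0xff,0x7e,0x97,0xb7,0x9d,0x1a,0x40}
#4 dst[0x0e+2] := {0x20,0xa9}
#5 dst[0x11+2] := {0x44,0xff}
query mem[0x14]=0x6e, mem[0x0e]=0x20, mem[0x09]=0xa9, mem[0x13]=0x03, mem[0x12]=0xff

MEM[0x14,0x0e,0x09,0x13,0x12] = 6e 20 a9 03 ff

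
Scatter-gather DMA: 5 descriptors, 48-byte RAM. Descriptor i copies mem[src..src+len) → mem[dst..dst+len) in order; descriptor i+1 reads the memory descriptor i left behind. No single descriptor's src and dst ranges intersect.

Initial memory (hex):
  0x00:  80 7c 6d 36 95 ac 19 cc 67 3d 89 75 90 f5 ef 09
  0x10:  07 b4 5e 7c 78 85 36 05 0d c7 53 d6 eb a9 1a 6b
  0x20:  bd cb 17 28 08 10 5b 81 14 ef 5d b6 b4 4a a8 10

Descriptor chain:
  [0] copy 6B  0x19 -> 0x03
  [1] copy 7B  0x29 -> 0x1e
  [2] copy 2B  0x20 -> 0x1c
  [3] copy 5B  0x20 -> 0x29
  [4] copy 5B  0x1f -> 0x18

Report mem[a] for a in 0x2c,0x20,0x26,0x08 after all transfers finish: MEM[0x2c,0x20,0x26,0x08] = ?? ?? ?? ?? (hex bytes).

#0 dst[0x03+6] := {0xc7,0x53,0xd6,0xeb,0xa9,0x1a}
#1 dst[0x1e+7] := {0xef,0x5d,0xb6,0xb4,0x4a,0xa8,0x10}
#2 dst[0x1c+2] := {0xb6,0xb4}
#3 dst[0x29+5] := {0xb6,0xb4,0x4a,0xa8,0x10}
#4 dst[0x18+5] := {0x5d,0xb6,0xb4,0x4a,0xa8}
query mem[0x2c]=0xa8, mem[0x20]=0xb6, mem[0x26]=0x5b, mem[0x08]=0x1a

MEM[0x2c,0x20,0x26,0x08] = a8 b6 5b 1a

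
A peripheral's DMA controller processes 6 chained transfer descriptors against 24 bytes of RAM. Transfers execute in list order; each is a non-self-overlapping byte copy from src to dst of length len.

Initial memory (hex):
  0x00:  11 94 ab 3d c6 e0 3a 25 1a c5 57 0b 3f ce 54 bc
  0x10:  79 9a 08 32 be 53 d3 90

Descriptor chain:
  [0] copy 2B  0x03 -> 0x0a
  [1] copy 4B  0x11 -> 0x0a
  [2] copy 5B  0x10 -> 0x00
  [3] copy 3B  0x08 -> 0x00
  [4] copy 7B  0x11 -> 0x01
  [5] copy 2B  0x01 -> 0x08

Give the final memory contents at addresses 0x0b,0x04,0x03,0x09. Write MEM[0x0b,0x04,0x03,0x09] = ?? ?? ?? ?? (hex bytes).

MEM[0x0b,0x04,0x03,0x09] = 08 be 32 08

#0 dst[0x0a+2] := {0x3d,0xc6}
#1 dst[0x0a+4] := {0x9a,0x08,0x32,0xbe}
#2 dst[0x00+5] := {0x79,0x9a,0x08,0x32,0xbe}
#3 dst[0x00+3] := {0x1a,0xc5,0x9a}
#4 dst[0x01+7] := {0x9a,0x08,0x32,0xbe,0x53,0xd3,0x90}
#5 dst[0x08+2] := {0x9a,0x08}
query mem[0x0b]=0x08, mem[0x04]=0xbe, mem[0x03]=0x32, mem[0x09]=0x08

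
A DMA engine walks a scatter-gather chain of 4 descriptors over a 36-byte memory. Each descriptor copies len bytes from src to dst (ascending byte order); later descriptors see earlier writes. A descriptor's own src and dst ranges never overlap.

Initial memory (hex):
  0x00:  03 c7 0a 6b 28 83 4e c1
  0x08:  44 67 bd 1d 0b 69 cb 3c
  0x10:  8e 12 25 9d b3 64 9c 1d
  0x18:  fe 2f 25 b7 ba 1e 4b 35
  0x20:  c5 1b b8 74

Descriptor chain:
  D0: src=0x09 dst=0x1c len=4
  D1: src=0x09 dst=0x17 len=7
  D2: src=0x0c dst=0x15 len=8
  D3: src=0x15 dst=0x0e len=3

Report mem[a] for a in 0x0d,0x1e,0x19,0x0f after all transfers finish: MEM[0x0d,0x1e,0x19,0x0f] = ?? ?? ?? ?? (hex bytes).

  after D0: wrote 4B at 0x1c = 67bd1d0b
  after D1: wrote 7B at 0x17 = 67bd1d0b69cb3c
  after D2: wrote 8B at 0x15 = 0b69cb3c8e12259d
  after D3: wrote 3B at 0x0e = 0b69cb
query mem[0x0d]=0x69, mem[0x1e]=0x1d, mem[0x19]=0x8e, mem[0x0f]=0x69

MEM[0x0d,0x1e,0x19,0x0f] = 69 1d 8e 69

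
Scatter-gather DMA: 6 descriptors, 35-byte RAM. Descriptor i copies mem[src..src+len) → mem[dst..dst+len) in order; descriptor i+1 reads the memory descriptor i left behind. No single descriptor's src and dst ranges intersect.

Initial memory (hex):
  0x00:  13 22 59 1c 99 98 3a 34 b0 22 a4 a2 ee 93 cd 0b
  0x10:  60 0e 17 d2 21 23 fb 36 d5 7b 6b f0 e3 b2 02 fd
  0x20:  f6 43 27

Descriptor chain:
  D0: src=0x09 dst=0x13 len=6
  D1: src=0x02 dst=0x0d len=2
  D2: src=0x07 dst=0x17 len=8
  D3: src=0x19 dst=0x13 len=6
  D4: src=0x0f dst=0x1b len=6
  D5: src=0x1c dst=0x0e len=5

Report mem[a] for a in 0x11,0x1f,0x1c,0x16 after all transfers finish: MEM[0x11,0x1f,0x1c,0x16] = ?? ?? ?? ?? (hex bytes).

  after D0: wrote 6B at 0x13 = 22a4a2ee93cd
  after D1: wrote 2B at 0x0d = 591c
  after D2: wrote 8B at 0x17 = 34b022a4a2ee591c
  after D3: wrote 6B at 0x13 = 22a4a2ee591c
  after D4: wrote 6B at 0x1b = 0b600e1722a4
  after D5: wrote 5B at 0x0e = 600e1722a4
query mem[0x11]=0x22, mem[0x1f]=0x22, mem[0x1c]=0x60, mem[0x16]=0xee

MEM[0x11,0x1f,0x1c,0x16] = 22 22 60 ee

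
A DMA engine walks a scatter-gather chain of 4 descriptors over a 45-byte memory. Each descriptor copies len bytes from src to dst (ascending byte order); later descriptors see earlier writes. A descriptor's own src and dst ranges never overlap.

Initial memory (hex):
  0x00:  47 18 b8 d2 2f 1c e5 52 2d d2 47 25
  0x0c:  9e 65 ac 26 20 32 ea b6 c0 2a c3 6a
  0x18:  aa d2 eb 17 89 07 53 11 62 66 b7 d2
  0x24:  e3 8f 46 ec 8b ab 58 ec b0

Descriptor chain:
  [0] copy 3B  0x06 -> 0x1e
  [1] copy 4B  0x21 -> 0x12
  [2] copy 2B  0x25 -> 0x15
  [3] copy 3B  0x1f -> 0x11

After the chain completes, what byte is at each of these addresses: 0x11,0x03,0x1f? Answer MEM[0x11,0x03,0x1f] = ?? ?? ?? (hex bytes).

  after D0: wrote 3B at 0x1e = e5522d
  after D1: wrote 4B at 0x12 = 66b7d2e3
  after D2: wrote 2B at 0x15 = 8f46
  after D3: wrote 3B at 0x11 = 522d66
query mem[0x11]=0x52, mem[0x03]=0xd2, mem[0x1f]=0x52

MEM[0x11,0x03,0x1f] = 52 d2 52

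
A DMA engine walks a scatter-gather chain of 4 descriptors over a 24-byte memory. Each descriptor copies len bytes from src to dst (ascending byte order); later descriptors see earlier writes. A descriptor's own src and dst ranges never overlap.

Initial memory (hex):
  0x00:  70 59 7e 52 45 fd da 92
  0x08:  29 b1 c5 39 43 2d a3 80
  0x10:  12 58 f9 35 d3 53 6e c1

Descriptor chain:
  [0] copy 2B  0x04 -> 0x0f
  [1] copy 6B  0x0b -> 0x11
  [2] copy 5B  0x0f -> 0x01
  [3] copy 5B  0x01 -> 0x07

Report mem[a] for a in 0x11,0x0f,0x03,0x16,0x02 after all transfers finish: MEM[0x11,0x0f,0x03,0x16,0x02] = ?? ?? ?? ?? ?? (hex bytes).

MEM[0x11,0x0f,0x03,0x16,0x02] = 39 45 39 fd fd

  after D0: wrote 2B at 0x0f = 45fd
  after D1: wrote 6B at 0x11 = 39432da345fd
  after D2: wrote 5B at 0x01 = 45fd39432d
  after D3: wrote 5B at 0x07 = 45fd39432d
query mem[0x11]=0x39, mem[0x0f]=0x45, mem[0x03]=0x39, mem[0x16]=0xfd, mem[0x02]=0xfd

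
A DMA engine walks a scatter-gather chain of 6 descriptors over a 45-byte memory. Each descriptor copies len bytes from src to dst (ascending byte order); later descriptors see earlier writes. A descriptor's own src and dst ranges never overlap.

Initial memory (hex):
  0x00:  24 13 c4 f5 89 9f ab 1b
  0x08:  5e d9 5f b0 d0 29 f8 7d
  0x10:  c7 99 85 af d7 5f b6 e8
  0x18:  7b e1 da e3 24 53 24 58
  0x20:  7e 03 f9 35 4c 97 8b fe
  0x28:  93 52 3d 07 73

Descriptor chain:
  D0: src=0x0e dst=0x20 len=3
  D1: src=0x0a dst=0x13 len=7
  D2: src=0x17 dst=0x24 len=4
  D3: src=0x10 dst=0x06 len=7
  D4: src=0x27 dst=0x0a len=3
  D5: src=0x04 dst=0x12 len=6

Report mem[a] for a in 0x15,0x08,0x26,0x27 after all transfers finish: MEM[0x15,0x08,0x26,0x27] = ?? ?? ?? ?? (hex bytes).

MEM[0x15,0x08,0x26,0x27] = 99 85 c7 da

  after D0: wrote 3B at 0x20 = f87dc7
  after D1: wrote 7B at 0x13 = 5fb0d029f87dc7
  after D2: wrote 4B at 0x24 = f87dc7da
  after D3: wrote 7B at 0x06 = c799855fb0d029
  after D4: wrote 3B at 0x0a = da9352
  after D5: wrote 6B at 0x12 = 899fc799855f
query mem[0x15]=0x99, mem[0x08]=0x85, mem[0x26]=0xc7, mem[0x27]=0xda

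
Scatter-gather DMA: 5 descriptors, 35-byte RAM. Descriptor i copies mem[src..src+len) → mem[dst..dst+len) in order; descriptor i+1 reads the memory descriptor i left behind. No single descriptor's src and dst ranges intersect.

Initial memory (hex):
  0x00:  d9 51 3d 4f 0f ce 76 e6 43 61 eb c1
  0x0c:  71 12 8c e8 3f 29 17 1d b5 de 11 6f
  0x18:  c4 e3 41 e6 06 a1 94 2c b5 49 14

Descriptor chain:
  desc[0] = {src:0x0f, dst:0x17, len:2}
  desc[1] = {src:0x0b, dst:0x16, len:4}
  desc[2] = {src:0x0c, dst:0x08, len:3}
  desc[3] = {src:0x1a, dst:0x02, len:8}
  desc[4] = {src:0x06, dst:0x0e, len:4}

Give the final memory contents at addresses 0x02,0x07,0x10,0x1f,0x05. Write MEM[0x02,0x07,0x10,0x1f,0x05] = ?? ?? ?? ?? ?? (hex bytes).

  after D0: wrote 2B at 0x17 = e83f
  after D1: wrote 4B at 0x16 = c171128c
  after D2: wrote 3B at 0x08 = 71128c
  after D3: wrote 8B at 0x02 = 41e606a1942cb549
  after D4: wrote 4B at 0x0e = 942cb549
query mem[0x02]=0x41, mem[0x07]=0x2c, mem[0x10]=0xb5, mem[0x1f]=0x2c, mem[0x05]=0xa1

MEM[0x02,0x07,0x10,0x1f,0x05] = 41 2c b5 2c a1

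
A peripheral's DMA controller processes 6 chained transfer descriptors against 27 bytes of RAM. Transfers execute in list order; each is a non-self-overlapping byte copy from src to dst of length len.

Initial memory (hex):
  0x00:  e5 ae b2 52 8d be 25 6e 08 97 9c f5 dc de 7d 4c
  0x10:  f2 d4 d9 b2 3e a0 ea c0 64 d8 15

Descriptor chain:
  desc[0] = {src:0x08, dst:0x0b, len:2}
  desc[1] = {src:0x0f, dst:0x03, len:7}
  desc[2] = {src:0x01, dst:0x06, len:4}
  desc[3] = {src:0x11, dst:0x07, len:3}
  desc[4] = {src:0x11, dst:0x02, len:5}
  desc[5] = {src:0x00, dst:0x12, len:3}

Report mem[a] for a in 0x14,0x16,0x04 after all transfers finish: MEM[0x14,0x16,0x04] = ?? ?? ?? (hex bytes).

[0] 0x08->0x0b len=2 : 08 97
[1] 0x0f->0x03 len=7 : 4c f2 d4 d9 b2 3e a0
[2] 0x01->0x06 len=4 : ae b2 4c f2
[3] 0x11->0x07 len=3 : d4 d9 b2
[4] 0x11->0x02 len=5 : d4 d9 b2 3e a0
[5] 0x00->0x12 len=3 : e5 ae d4
query mem[0x14]=0xd4, mem[0x16]=0xea, mem[0x04]=0xb2

MEM[0x14,0x16,0x04] = d4 ea b2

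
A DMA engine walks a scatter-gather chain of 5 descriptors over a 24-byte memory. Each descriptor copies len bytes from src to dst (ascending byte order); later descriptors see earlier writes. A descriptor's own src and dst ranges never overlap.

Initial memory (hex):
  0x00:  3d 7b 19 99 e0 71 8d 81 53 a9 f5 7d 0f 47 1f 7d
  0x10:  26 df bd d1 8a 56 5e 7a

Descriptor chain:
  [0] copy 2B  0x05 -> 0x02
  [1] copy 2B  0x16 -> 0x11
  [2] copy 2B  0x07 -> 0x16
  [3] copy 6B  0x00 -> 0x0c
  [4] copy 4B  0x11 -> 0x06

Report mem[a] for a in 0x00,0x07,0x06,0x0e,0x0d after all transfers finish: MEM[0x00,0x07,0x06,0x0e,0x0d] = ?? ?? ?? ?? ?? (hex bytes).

MEM[0x00,0x07,0x06,0x0e,0x0d] = 3d 7a 71 71 7b

[0] 0x05->0x02 len=2 : 71 8d
[1] 0x16->0x11 len=2 : 5e 7a
[2] 0x07->0x16 len=2 : 81 53
[3] 0x00->0x0c len=6 : 3d 7b 71 8d e0 71
[4] 0x11->0x06 len=4 : 71 7a d1 8a
query mem[0x00]=0x3d, mem[0x07]=0x7a, mem[0x06]=0x71, mem[0x0e]=0x71, mem[0x0d]=0x7b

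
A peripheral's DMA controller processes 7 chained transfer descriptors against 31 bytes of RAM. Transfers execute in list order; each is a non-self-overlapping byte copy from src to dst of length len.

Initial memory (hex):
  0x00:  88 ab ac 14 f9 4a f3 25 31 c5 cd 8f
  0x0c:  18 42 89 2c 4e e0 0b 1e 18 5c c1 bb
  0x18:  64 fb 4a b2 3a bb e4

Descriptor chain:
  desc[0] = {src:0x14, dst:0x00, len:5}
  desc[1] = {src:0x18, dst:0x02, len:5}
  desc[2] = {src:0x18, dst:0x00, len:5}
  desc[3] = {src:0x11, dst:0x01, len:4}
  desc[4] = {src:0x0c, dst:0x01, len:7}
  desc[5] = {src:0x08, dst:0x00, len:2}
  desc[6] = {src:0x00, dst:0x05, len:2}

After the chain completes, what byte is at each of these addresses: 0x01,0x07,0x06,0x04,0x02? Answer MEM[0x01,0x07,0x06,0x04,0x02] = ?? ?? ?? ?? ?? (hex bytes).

MEM[0x01,0x07,0x06,0x04,0x02] = c5 0b c5 2c 42

#0 dst[0x00+5] := {0x18,0x5c,0xc1,0xbb,0x64}
#1 dst[0x02+5] := {0x64,0xfb,0x4a,0xb2,0x3a}
#2 dst[0x00+5] := {0x64,0xfb,0x4a,0xb2,0x3a}
#3 dst[0x01+4] := {0xe0,0x0b,0x1e,0x18}
#4 dst[0x01+7] := {0x18,0x42,0x89,0x2c,0x4e,0xe0,0x0b}
#5 dst[0x00+2] := {0x31,0xc5}
#6 dst[0x05+2] := {0x31,0xc5}
query mem[0x01]=0xc5, mem[0x07]=0x0b, mem[0x06]=0xc5, mem[0x04]=0x2c, mem[0x02]=0x42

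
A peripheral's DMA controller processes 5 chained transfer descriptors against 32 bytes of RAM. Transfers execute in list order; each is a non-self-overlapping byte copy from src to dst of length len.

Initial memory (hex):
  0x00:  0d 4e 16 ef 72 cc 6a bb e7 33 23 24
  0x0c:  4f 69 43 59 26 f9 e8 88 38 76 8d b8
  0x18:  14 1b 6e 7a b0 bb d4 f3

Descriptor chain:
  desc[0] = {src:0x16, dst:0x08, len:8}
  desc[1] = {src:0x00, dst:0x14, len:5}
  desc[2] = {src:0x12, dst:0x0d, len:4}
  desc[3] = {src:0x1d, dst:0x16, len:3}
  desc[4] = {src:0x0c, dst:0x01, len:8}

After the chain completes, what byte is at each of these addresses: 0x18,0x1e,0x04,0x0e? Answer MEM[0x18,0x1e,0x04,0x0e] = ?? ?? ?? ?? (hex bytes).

MEM[0x18,0x1e,0x04,0x0e] = f3 d4 0d 88

  after D0: wrote 8B at 0x08 = 8db8141b6e7ab0bb
  after D1: wrote 5B at 0x14 = 0d4e16ef72
  after D2: wrote 4B at 0x0d = e8880d4e
  after D3: wrote 3B at 0x16 = bbd4f3
  after D4: wrote 8B at 0x01 = 6ee8880d4ef9e888
query mem[0x18]=0xf3, mem[0x1e]=0xd4, mem[0x04]=0x0d, mem[0x0e]=0x88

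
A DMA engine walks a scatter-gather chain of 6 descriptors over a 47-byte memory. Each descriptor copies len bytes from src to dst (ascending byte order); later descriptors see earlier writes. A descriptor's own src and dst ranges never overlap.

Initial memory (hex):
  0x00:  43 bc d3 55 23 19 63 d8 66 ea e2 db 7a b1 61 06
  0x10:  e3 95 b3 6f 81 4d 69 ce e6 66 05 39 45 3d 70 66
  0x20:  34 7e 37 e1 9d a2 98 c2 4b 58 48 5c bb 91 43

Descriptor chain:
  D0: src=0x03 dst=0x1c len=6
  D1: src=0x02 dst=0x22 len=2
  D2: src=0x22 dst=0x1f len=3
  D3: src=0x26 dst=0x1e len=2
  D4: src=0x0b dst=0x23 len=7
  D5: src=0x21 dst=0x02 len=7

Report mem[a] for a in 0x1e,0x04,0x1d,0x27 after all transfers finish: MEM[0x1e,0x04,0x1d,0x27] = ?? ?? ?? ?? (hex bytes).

D0: mem[0x1c..0x21] <- [55 23 19 63 d8 66]
D1: mem[0x22..0x23] <- [d3 55]
D2: mem[0x1f..0x21] <- [d3 55 9d]
D3: mem[0x1e..0x1f] <- [98 c2]
D4: mem[0x23..0x29] <- [db 7a b1 61 06 e3 95]
D5: mem[0x02..0x08] <- [9d d3 db 7a b1 61 06]
query mem[0x1e]=0x98, mem[0x04]=0xdb, mem[0x1d]=0x23, mem[0x27]=0x06

MEM[0x1e,0x04,0x1d,0x27] = 98 db 23 06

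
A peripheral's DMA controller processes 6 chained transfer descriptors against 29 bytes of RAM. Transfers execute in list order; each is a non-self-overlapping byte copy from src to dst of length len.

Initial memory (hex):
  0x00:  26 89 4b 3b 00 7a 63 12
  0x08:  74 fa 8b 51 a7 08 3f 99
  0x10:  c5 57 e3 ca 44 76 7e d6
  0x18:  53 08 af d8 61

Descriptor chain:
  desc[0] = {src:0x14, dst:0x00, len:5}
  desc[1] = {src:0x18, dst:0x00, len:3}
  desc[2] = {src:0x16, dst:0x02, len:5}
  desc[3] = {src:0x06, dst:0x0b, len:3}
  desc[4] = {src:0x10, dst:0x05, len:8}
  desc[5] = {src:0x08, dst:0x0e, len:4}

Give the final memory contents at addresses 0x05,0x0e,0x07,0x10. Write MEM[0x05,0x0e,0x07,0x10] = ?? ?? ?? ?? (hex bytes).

[0] 0x14->0x00 len=5 : 44 76 7e d6 53
[1] 0x18->0x00 len=3 : 53 08 af
[2] 0x16->0x02 len=5 : 7e d6 53 08 af
[3] 0x06->0x0b len=3 : af 12 74
[4] 0x10->0x05 len=8 : c5 57 e3 ca 44 76 7e d6
[5] 0x08->0x0e len=4 : ca 44 76 7e
query mem[0x05]=0xc5, mem[0x0e]=0xca, mem[0x07]=0xe3, mem[0x10]=0x76

MEM[0x05,0x0e,0x07,0x10] = c5 ca e3 76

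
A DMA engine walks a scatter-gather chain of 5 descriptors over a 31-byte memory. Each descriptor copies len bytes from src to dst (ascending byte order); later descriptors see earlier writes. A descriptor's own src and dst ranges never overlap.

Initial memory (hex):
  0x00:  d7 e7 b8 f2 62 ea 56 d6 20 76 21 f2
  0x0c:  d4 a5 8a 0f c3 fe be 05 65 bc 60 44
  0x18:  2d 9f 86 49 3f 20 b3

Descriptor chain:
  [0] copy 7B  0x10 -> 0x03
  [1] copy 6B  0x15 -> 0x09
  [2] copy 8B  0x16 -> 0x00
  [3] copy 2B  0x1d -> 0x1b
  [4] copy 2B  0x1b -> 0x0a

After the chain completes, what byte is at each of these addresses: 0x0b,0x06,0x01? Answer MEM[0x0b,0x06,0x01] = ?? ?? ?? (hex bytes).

[0] 0x10->0x03 len=7 : c3 fe be 05 65 bc 60
[1] 0x15->0x09 len=6 : bc 60 44 2d 9f 86
[2] 0x16->0x00 len=8 : 60 44 2d 9f 86 49 3f 20
[3] 0x1d->0x1b len=2 : 20 b3
[4] 0x1b->0x0a len=2 : 20 b3
query mem[0x0b]=0xb3, mem[0x06]=0x3f, mem[0x01]=0x44

MEM[0x0b,0x06,0x01] = b3 3f 44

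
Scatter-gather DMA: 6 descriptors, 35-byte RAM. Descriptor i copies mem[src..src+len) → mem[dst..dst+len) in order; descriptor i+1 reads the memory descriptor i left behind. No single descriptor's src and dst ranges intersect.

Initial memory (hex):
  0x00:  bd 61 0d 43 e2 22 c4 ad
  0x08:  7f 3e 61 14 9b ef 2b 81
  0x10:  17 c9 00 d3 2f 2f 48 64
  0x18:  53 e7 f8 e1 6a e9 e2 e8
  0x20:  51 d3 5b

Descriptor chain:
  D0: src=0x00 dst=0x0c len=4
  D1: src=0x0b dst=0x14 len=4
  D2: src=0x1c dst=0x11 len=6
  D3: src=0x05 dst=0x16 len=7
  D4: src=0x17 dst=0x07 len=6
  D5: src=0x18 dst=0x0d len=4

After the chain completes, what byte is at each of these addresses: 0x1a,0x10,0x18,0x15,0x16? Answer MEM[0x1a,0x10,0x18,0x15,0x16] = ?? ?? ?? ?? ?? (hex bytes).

D0: mem[0x0c..0x0f] <- [bd 61 0d 43]
D1: mem[0x14..0x17] <- [14 bd 61 0d]
D2: mem[0x11..0x16] <- [6a e9 e2 e8 51 d3]
D3: mem[0x16..0x1c] <- [22 c4 ad 7f 3e 61 14]
D4: mem[0x07..0x0c] <- [c4 ad 7f 3e 61 14]
D5: mem[0x0d..0x10] <- [ad 7f 3e 61]
query mem[0x1a]=0x3e, mem[0x10]=0x61, mem[0x18]=0xad, mem[0x15]=0x51, mem[0x16]=0x22

MEM[0x1a,0x10,0x18,0x15,0x16] = 3e 61 ad 51 22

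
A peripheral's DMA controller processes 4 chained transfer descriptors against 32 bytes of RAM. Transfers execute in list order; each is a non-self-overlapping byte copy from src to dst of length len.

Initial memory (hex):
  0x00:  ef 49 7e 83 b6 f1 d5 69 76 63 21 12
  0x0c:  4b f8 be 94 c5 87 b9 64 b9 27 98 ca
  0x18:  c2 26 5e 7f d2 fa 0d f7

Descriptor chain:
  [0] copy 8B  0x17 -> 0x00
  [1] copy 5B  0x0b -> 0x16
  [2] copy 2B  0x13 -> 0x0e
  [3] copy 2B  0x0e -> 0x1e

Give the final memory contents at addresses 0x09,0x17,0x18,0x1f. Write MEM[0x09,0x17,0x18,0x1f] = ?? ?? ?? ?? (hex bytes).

D0: mem[0x00..0x07] <- [ca c2 26 5e 7f d2 fa 0d]
D1: mem[0x16..0x1a] <- [12 4b f8 be 94]
D2: mem[0x0e..0x0f] <- [64 b9]
D3: mem[0x1e..0x1f] <- [64 b9]
query mem[0x09]=0x63, mem[0x17]=0x4b, mem[0x18]=0xf8, mem[0x1f]=0xb9

MEM[0x09,0x17,0x18,0x1f] = 63 4b f8 b9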